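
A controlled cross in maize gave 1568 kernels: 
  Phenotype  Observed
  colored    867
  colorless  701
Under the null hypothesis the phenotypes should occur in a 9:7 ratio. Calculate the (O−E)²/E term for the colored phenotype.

Total ratio parts = 16. Expected numbers out of 1568:
  colored: 1568 × 9/16 = 882
  colorless: 1568 × 7/16 = 686
Contribution of colored: (867 − 882)² / 882 = 0.2551

0.255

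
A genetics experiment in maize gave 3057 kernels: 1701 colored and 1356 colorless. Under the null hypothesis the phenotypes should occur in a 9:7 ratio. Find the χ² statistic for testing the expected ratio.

Total ratio parts = 16. Expected numbers out of 3057:
  colored: 3057 × 9/16 = 1719.5625
  colorless: 3057 × 7/16 = 1337.4375
χ² = Σ (O − E)² / E
  colored: (1701 − 1719.5625)² / 1719.5625 = 0.2004
  colorless: (1356 − 1337.4375)² / 1337.4375 = 0.2576
χ² = 0.2004 + 0.2576 = 0.458

0.458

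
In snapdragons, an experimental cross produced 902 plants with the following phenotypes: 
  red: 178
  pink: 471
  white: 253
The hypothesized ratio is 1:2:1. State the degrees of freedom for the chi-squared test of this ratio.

2

A goodness-of-fit test with 3 phenotype classes has df = 3 − 1 = 2.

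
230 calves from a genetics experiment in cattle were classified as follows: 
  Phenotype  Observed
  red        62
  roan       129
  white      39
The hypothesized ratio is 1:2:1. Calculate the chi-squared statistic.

8.009

Under the 1:2:1 hypothesis (Σ ratio = 4, N = 230):
  red: 230 × 1/4 = 57.5
  roan: 230 × 2/4 = 115
  white: 230 × 1/4 = 57.5
χ² = Σ (O − E)² / E
  red: (62 − 57.5)² / 57.5 = 0.3522
  roan: (129 − 115)² / 115 = 1.7043
  white: (39 − 57.5)² / 57.5 = 5.9522
χ² = 0.3522 + 1.7043 + 5.9522 = 8.0087 ≈ 8.009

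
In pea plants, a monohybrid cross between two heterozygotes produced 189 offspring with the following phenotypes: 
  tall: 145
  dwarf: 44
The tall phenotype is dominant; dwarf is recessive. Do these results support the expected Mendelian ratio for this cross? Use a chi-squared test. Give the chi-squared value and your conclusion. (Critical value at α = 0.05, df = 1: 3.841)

For a monohybrid cross between heterozygotes with complete dominance, the expected phenotypic ratio is 3:1.
Under the 3:1 hypothesis (Σ ratio = 4, N = 189):
  tall: 189 × 3/4 = 141.75
  dwarf: 189 × 1/4 = 47.25
χ² = Σ (O − E)² / E
  tall: (145 − 141.75)² / 141.75 = 0.0745
  dwarf: (44 − 47.25)² / 47.25 = 0.2235
χ² = 0.0745 + 0.2235 = 0.298
Degrees of freedom = 2 − 1 = 1; critical value at α = 0.05 is 3.841.
Since 0.298 < 3.841, we fail to reject the null hypothesis — the data are consistent with the 3:1 ratio.

0.298; consistent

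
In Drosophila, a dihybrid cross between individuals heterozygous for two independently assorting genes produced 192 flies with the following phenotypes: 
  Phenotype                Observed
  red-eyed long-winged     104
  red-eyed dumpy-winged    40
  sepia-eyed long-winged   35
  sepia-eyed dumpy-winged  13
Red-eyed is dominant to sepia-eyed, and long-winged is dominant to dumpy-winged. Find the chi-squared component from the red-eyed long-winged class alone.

A dihybrid F₂ with independent assortment and complete dominance at both loci gives a 9:3:3:1 phenotypic ratio.
Total ratio parts = 16. Expected numbers out of 192:
  red-eyed long-winged: 192 × 9/16 = 108
  red-eyed dumpy-winged: 192 × 3/16 = 36
  sepia-eyed long-winged: 192 × 3/16 = 36
  sepia-eyed dumpy-winged: 192 × 1/16 = 12
Contribution of red-eyed long-winged: (104 − 108)² / 108 = 0.1481

0.148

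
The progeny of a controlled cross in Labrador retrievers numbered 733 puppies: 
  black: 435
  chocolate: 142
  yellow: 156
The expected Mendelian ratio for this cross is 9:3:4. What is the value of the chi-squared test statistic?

5.452

Expected counts for N = 733 under a 9:3:4 ratio (total parts = 16):
  black: 733 × 9/16 = 412.3125
  chocolate: 733 × 3/16 = 137.4375
  yellow: 733 × 4/16 = 183.25
χ² = Σ (O − E)² / E
  black: (435 − 412.3125)² / 412.3125 = 1.2484
  chocolate: (142 − 137.4375)² / 137.4375 = 0.1515
  yellow: (156 − 183.25)² / 183.25 = 4.0522
χ² = 1.2484 + 0.1515 + 4.0522 = 5.4521 ≈ 5.452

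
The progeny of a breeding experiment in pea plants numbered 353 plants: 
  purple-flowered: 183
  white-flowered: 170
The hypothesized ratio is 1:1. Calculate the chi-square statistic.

Expected counts for N = 353 under a 1:1 ratio (total parts = 2):
  purple-flowered: 353 × 1/2 = 176.5
  white-flowered: 353 × 1/2 = 176.5
χ² = Σ (O − E)² / E
  purple-flowered: (183 − 176.5)² / 176.5 = 0.2394
  white-flowered: (170 − 176.5)² / 176.5 = 0.2394
χ² = 0.2394 + 0.2394 = 0.4788 ≈ 0.479

0.479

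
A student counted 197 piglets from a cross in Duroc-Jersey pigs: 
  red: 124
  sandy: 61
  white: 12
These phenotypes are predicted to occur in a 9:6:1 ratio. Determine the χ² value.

3.821

Expected counts for N = 197 under a 9:6:1 ratio (total parts = 16):
  red: 197 × 9/16 = 110.8125
  sandy: 197 × 6/16 = 73.875
  white: 197 × 1/16 = 12.3125
χ² = Σ (O − E)² / E
  red: (124 − 110.8125)² / 110.8125 = 1.5694
  sandy: (61 − 73.875)² / 73.875 = 2.2439
  white: (12 − 12.3125)² / 12.3125 = 0.0079
χ² = 1.5694 + 2.2439 + 0.0079 = 3.8212 ≈ 3.821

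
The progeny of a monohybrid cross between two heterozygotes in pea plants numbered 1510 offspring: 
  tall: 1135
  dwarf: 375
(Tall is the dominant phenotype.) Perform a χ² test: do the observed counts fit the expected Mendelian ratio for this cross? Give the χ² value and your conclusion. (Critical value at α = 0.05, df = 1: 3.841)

0.022; consistent

For a monohybrid cross between heterozygotes with complete dominance, the expected phenotypic ratio is 3:1.
Expected counts for N = 1510 under a 3:1 ratio (total parts = 4):
  tall: 1510 × 3/4 = 1132.5
  dwarf: 1510 × 1/4 = 377.5
χ² = Σ (O − E)² / E
  tall: (1135 − 1132.5)² / 1132.5 = 0.0055
  dwarf: (375 − 377.5)² / 377.5 = 0.0166
χ² = 0.0055 + 0.0166 = 0.0221 ≈ 0.022
Degrees of freedom = 2 − 1 = 1; critical value at α = 0.05 is 3.841.
Since 0.022 < 3.841, we fail to reject the null hypothesis — the data are consistent with the 3:1 ratio.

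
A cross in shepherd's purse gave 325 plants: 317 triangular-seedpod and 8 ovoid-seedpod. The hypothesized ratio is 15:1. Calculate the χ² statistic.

Under the 15:1 hypothesis (Σ ratio = 16, N = 325):
  triangular-seedpod: 325 × 15/16 = 304.6875
  ovoid-seedpod: 325 × 1/16 = 20.3125
χ² = Σ (O − E)² / E
  triangular-seedpod: (317 − 304.6875)² / 304.6875 = 0.4976
  ovoid-seedpod: (8 − 20.3125)² / 20.3125 = 7.4633
χ² = 0.4976 + 7.4633 = 7.9609 ≈ 7.961

7.961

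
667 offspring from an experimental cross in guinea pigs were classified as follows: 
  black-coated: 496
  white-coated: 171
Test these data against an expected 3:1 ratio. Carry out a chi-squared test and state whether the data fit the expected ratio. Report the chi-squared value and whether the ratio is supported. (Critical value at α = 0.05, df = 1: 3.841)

0.144; consistent

Expected counts for N = 667 under a 3:1 ratio (total parts = 4):
  black-coated: 667 × 3/4 = 500.25
  white-coated: 667 × 1/4 = 166.75
χ² = Σ (O − E)² / E
  black-coated: (496 − 500.25)² / 500.25 = 0.0361
  white-coated: (171 − 166.75)² / 166.75 = 0.1083
χ² = 0.0361 + 0.1083 = 0.1444 ≈ 0.144
Degrees of freedom = 2 − 1 = 1; critical value at α = 0.05 is 3.841.
Since 0.144 < 3.841, we fail to reject the null hypothesis — the data are consistent with the 3:1 ratio.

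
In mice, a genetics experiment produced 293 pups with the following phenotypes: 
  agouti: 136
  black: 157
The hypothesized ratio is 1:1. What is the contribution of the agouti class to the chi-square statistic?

Expected counts for N = 293 under a 1:1 ratio (total parts = 2):
  agouti: 293 × 1/2 = 146.5
  black: 293 × 1/2 = 146.5
Contribution of agouti: (136 − 146.5)² / 146.5 = 0.7526

0.753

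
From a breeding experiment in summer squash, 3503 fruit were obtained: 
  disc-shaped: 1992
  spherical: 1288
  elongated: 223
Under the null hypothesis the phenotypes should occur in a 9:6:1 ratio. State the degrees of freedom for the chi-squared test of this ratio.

A goodness-of-fit test with 3 phenotype classes has df = 3 − 1 = 2.

2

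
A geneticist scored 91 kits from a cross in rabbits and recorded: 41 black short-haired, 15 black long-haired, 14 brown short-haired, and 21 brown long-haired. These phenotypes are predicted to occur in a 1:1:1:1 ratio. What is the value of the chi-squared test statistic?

20.780

Total ratio parts = 4. Expected numbers out of 91:
  black short-haired: 91 × 1/4 = 22.75
  black long-haired: 91 × 1/4 = 22.75
  brown short-haired: 91 × 1/4 = 22.75
  brown long-haired: 91 × 1/4 = 22.75
χ² = Σ (O − E)² / E
  black short-haired: (41 − 22.75)² / 22.75 = 14.6401
  black long-haired: (15 − 22.75)² / 22.75 = 2.6401
  brown short-haired: (14 − 22.75)² / 22.75 = 3.3654
  brown long-haired: (21 − 22.75)² / 22.75 = 0.1346
χ² = 14.6401 + 2.6401 + 3.3654 + 0.1346 = 20.7802 ≈ 20.780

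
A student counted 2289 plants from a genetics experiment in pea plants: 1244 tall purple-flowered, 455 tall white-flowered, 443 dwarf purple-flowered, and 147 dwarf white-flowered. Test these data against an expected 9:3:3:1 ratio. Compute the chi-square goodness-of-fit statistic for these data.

3.579

Expected counts for N = 2289 under a 9:3:3:1 ratio (total parts = 16):
  tall purple-flowered: 2289 × 9/16 = 1287.5625
  tall white-flowered: 2289 × 3/16 = 429.1875
  dwarf purple-flowered: 2289 × 3/16 = 429.1875
  dwarf white-flowered: 2289 × 1/16 = 143.0625
χ² = Σ (O − E)² / E
  tall purple-flowered: (1244 − 1287.5625)² / 1287.5625 = 1.4739
  tall white-flowered: (455 − 429.1875)² / 429.1875 = 1.5524
  dwarf purple-flowered: (443 − 429.1875)² / 429.1875 = 0.4445
  dwarf white-flowered: (147 − 143.0625)² / 143.0625 = 0.1084
χ² = 1.4739 + 1.5524 + 0.4445 + 0.1084 = 3.5792 ≈ 3.579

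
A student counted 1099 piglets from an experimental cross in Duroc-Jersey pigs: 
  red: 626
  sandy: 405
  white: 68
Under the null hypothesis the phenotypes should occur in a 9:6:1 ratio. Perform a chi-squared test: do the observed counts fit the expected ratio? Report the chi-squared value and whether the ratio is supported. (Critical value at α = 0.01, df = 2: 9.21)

Under the 9:6:1 hypothesis (Σ ratio = 16, N = 1099):
  red: 1099 × 9/16 = 618.1875
  sandy: 1099 × 6/16 = 412.125
  white: 1099 × 1/16 = 68.6875
χ² = Σ (O − E)² / E
  red: (626 − 618.1875)² / 618.1875 = 0.0987
  sandy: (405 − 412.125)² / 412.125 = 0.1232
  white: (68 − 68.6875)² / 68.6875 = 0.0069
χ² = 0.0987 + 0.1232 + 0.0069 = 0.2288 ≈ 0.229
Degrees of freedom = 3 − 1 = 2; critical value at α = 0.01 is 9.21.
Since 0.229 < 9.21, we fail to reject the null hypothesis — the data are consistent with the 9:6:1 ratio.

0.229; consistent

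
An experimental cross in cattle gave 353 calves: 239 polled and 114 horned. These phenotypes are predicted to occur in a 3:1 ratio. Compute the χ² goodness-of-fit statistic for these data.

10.018

Under the 3:1 hypothesis (Σ ratio = 4, N = 353):
  polled: 353 × 3/4 = 264.75
  horned: 353 × 1/4 = 88.25
χ² = Σ (O − E)² / E
  polled: (239 − 264.75)² / 264.75 = 2.5045
  horned: (114 − 88.25)² / 88.25 = 7.5135
χ² = 2.5045 + 7.5135 = 10.018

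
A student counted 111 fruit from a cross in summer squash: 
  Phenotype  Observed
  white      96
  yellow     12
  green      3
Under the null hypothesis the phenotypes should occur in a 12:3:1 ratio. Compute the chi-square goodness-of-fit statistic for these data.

Expected counts for N = 111 under a 12:3:1 ratio (total parts = 16):
  white: 111 × 12/16 = 83.25
  yellow: 111 × 3/16 = 20.8125
  green: 111 × 1/16 = 6.9375
χ² = Σ (O − E)² / E
  white: (96 − 83.25)² / 83.25 = 1.9527
  yellow: (12 − 20.8125)² / 20.8125 = 3.7314
  green: (3 − 6.9375)² / 6.9375 = 2.2348
χ² = 1.9527 + 3.7314 + 2.2348 = 7.9189 ≈ 7.919

7.919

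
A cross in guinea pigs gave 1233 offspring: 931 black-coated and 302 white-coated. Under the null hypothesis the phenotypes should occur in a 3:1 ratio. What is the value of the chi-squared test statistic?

Total ratio parts = 4. Expected numbers out of 1233:
  black-coated: 1233 × 3/4 = 924.75
  white-coated: 1233 × 1/4 = 308.25
χ² = Σ (O − E)² / E
  black-coated: (931 − 924.75)² / 924.75 = 0.0422
  white-coated: (302 − 308.25)² / 308.25 = 0.1267
χ² = 0.0422 + 0.1267 = 0.1689 ≈ 0.169

0.169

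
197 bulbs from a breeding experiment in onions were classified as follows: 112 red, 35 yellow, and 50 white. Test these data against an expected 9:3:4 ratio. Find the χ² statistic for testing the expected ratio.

Total ratio parts = 16. Expected numbers out of 197:
  red: 197 × 9/16 = 110.8125
  yellow: 197 × 3/16 = 36.9375
  white: 197 × 4/16 = 49.25
χ² = Σ (O − E)² / E
  red: (112 − 110.8125)² / 110.8125 = 0.0127
  yellow: (35 − 36.9375)² / 36.9375 = 0.1016
  white: (50 − 49.25)² / 49.25 = 0.0114
χ² = 0.0127 + 0.1016 + 0.0114 = 0.1257 ≈ 0.126

0.126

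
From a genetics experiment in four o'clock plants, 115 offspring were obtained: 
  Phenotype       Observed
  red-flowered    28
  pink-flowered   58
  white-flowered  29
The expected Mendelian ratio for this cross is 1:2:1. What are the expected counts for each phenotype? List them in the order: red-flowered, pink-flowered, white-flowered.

28.75, 57.5, 28.75

Expected counts for N = 115 under a 1:2:1 ratio (total parts = 4):
  red-flowered: 115 × 1/4 = 28.75
  pink-flowered: 115 × 2/4 = 57.5
  white-flowered: 115 × 1/4 = 28.75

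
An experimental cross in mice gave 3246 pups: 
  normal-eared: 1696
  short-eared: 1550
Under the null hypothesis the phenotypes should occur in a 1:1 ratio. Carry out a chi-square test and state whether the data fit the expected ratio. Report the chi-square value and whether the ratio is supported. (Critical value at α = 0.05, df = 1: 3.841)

Under the 1:1 hypothesis (Σ ratio = 2, N = 3246):
  normal-eared: 3246 × 1/2 = 1623
  short-eared: 3246 × 1/2 = 1623
χ² = Σ (O − E)² / E
  normal-eared: (1696 − 1623)² / 1623 = 3.2834
  short-eared: (1550 − 1623)² / 1623 = 3.2834
χ² = 3.2834 + 3.2834 = 6.5668 ≈ 6.567
Degrees of freedom = 2 − 1 = 1; critical value at α = 0.05 is 3.841.
Since 6.567 > 3.841, we reject the null hypothesis — the data do not fit the 1:1 ratio.

6.567; not consistent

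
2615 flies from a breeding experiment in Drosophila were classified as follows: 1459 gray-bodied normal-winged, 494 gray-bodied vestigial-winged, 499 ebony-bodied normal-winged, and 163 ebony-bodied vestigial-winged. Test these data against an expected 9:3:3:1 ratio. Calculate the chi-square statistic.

Under the 9:3:3:1 hypothesis (Σ ratio = 16, N = 2615):
  gray-bodied normal-winged: 2615 × 9/16 = 1470.9375
  gray-bodied vestigial-winged: 2615 × 3/16 = 490.3125
  ebony-bodied normal-winged: 2615 × 3/16 = 490.3125
  ebony-bodied vestigial-winged: 2615 × 1/16 = 163.4375
χ² = Σ (O − E)² / E
  gray-bodied normal-winged: (1459 − 1470.9375)² / 1470.9375 = 0.0969
  gray-bodied vestigial-winged: (494 − 490.3125)² / 490.3125 = 0.0277
  ebony-bodied normal-winged: (499 − 490.3125)² / 490.3125 = 0.1539
  ebony-bodied vestigial-winged: (163 − 163.4375)² / 163.4375 = 0.0012
χ² = 0.0969 + 0.0277 + 0.1539 + 0.0012 = 0.2797 ≈ 0.280

0.280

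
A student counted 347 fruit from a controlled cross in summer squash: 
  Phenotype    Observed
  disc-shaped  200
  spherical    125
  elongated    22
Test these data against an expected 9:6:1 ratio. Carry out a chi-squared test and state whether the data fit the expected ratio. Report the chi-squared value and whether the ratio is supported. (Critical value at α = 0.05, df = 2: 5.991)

0.325; consistent

Expected counts for N = 347 under a 9:6:1 ratio (total parts = 16):
  disc-shaped: 347 × 9/16 = 195.1875
  spherical: 347 × 6/16 = 130.125
  elongated: 347 × 1/16 = 21.6875
χ² = Σ (O − E)² / E
  disc-shaped: (200 − 195.1875)² / 195.1875 = 0.1187
  spherical: (125 − 130.125)² / 130.125 = 0.2018
  elongated: (22 − 21.6875)² / 21.6875 = 0.0045
χ² = 0.1187 + 0.2018 + 0.0045 = 0.325
Degrees of freedom = 3 − 1 = 2; critical value at α = 0.05 is 5.991.
Since 0.325 < 5.991, we fail to reject the null hypothesis — the data are consistent with the 9:6:1 ratio.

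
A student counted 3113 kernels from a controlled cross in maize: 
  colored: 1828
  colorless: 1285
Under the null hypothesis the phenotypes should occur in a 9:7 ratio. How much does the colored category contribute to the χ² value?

3.380

Total ratio parts = 16. Expected numbers out of 3113:
  colored: 3113 × 9/16 = 1751.0625
  colorless: 3113 × 7/16 = 1361.9375
Contribution of colored: (1828 − 1751.0625)² / 1751.0625 = 3.3804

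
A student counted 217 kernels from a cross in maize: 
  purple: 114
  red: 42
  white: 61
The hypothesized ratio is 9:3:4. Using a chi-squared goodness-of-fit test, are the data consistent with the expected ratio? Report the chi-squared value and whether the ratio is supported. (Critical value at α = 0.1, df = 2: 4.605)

Under the 9:3:4 hypothesis (Σ ratio = 16, N = 217):
  purple: 217 × 9/16 = 122.0625
  red: 217 × 3/16 = 40.6875
  white: 217 × 4/16 = 54.25
χ² = Σ (O − E)² / E
  purple: (114 − 122.0625)² / 122.0625 = 0.5325
  red: (42 − 40.6875)² / 40.6875 = 0.0423
  white: (61 − 54.25)² / 54.25 = 0.8399
χ² = 0.5325 + 0.0423 + 0.8399 = 1.4147 ≈ 1.415
Degrees of freedom = 3 − 1 = 2; critical value at α = 0.1 is 4.605.
Since 1.415 < 4.605, we fail to reject the null hypothesis — the data are consistent with the 9:3:4 ratio.

1.415; consistent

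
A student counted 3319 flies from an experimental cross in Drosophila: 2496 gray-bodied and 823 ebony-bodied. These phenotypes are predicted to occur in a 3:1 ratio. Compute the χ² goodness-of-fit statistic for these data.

0.073

Expected counts for N = 3319 under a 3:1 ratio (total parts = 4):
  gray-bodied: 3319 × 3/4 = 2489.25
  ebony-bodied: 3319 × 1/4 = 829.75
χ² = Σ (O − E)² / E
  gray-bodied: (2496 − 2489.25)² / 2489.25 = 0.0183
  ebony-bodied: (823 − 829.75)² / 829.75 = 0.0549
χ² = 0.0183 + 0.0549 = 0.0732 ≈ 0.073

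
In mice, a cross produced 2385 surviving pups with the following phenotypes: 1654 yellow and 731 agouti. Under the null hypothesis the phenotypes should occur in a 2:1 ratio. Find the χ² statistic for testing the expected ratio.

7.728

The 2:1 ratio has 3 parts, so with N = 2385 the expected counts are:
  yellow: 2385 × 2/3 = 1590
  agouti: 2385 × 1/3 = 795
χ² = Σ (O − E)² / E
  yellow: (1654 − 1590)² / 1590 = 2.5761
  agouti: (731 − 795)² / 795 = 5.1522
χ² = 2.5761 + 5.1522 = 7.7283 ≈ 7.728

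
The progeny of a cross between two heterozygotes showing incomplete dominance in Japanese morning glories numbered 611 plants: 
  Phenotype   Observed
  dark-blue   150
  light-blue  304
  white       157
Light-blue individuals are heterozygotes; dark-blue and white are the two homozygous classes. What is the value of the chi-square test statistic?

0.175

With incomplete dominance, a heterozygote × heterozygote cross gives a 1:2:1 phenotypic ratio.
Under the 1:2:1 hypothesis (Σ ratio = 4, N = 611):
  dark-blue: 611 × 1/4 = 152.75
  light-blue: 611 × 2/4 = 305.5
  white: 611 × 1/4 = 152.75
χ² = Σ (O − E)² / E
  dark-blue: (150 − 152.75)² / 152.75 = 0.0495
  light-blue: (304 − 305.5)² / 305.5 = 0.0074
  white: (157 − 152.75)² / 152.75 = 0.1182
χ² = 0.0495 + 0.0074 + 0.1182 = 0.1751 ≈ 0.175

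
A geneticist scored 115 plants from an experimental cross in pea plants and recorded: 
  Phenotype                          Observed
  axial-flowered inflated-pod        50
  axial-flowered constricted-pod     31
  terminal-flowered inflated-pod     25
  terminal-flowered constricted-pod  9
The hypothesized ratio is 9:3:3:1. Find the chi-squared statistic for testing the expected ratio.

8.471

Total ratio parts = 16. Expected numbers out of 115:
  axial-flowered inflated-pod: 115 × 9/16 = 64.6875
  axial-flowered constricted-pod: 115 × 3/16 = 21.5625
  terminal-flowered inflated-pod: 115 × 3/16 = 21.5625
  terminal-flowered constricted-pod: 115 × 1/16 = 7.1875
χ² = Σ (O − E)² / E
  axial-flowered inflated-pod: (50 − 64.6875)² / 64.6875 = 3.3348
  axial-flowered constricted-pod: (31 − 21.5625)² / 21.5625 = 4.1306
  terminal-flowered inflated-pod: (25 − 21.5625)² / 21.5625 = 0.5480
  terminal-flowered constricted-pod: (9 − 7.1875)² / 7.1875 = 0.4571
χ² = 3.3348 + 4.1306 + 0.5480 + 0.4571 = 8.4705 ≈ 8.471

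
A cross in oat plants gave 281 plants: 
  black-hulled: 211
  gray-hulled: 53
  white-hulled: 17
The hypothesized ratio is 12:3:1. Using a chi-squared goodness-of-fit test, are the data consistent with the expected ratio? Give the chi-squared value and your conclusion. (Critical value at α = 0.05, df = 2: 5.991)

0.020; consistent

Total ratio parts = 16. Expected numbers out of 281:
  black-hulled: 281 × 12/16 = 210.75
  gray-hulled: 281 × 3/16 = 52.6875
  white-hulled: 281 × 1/16 = 17.5625
χ² = Σ (O − E)² / E
  black-hulled: (211 − 210.75)² / 210.75 = 0.0003
  gray-hulled: (53 − 52.6875)² / 52.6875 = 0.0019
  white-hulled: (17 − 17.5625)² / 17.5625 = 0.0180
χ² = 0.0003 + 0.0019 + 0.0180 = 0.0202 ≈ 0.020
Degrees of freedom = 3 − 1 = 2; critical value at α = 0.05 is 5.991.
Since 0.020 < 5.991, we fail to reject the null hypothesis — the data are consistent with the 12:3:1 ratio.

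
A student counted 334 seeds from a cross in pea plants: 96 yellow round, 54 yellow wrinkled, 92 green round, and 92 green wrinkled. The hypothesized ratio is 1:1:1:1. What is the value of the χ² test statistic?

Under the 1:1:1:1 hypothesis (Σ ratio = 4, N = 334):
  yellow round: 334 × 1/4 = 83.5
  yellow wrinkled: 334 × 1/4 = 83.5
  green round: 334 × 1/4 = 83.5
  green wrinkled: 334 × 1/4 = 83.5
χ² = Σ (O − E)² / E
  yellow round: (96 − 83.5)² / 83.5 = 1.8713
  yellow wrinkled: (54 − 83.5)² / 83.5 = 10.4222
  green round: (92 − 83.5)² / 83.5 = 0.8653
  green wrinkled: (92 − 83.5)² / 83.5 = 0.8653
χ² = 1.8713 + 10.4222 + 0.8653 + 0.8653 = 14.0241 ≈ 14.024

14.024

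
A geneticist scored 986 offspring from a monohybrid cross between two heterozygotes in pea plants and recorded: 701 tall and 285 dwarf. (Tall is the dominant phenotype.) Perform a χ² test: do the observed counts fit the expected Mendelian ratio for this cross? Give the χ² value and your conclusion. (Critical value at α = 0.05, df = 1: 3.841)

8.018; not consistent

For a monohybrid cross between heterozygotes with complete dominance, the expected phenotypic ratio is 3:1.
Under the 3:1 hypothesis (Σ ratio = 4, N = 986):
  tall: 986 × 3/4 = 739.5
  dwarf: 986 × 1/4 = 246.5
χ² = Σ (O − E)² / E
  tall: (701 − 739.5)² / 739.5 = 2.0044
  dwarf: (285 − 246.5)² / 246.5 = 6.0132
χ² = 2.0044 + 6.0132 = 8.0176 ≈ 8.018
Degrees of freedom = 2 − 1 = 1; critical value at α = 0.05 is 3.841.
Since 8.018 > 3.841, we reject the null hypothesis — the data do not fit the 3:1 ratio.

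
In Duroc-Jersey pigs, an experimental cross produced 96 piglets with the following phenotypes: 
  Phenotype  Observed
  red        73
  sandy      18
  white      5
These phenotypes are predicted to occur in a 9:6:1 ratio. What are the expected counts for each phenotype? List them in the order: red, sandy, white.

The 9:6:1 ratio has 16 parts, so with N = 96 the expected counts are:
  red: 96 × 9/16 = 54
  sandy: 96 × 6/16 = 36
  white: 96 × 1/16 = 6

54, 36, 6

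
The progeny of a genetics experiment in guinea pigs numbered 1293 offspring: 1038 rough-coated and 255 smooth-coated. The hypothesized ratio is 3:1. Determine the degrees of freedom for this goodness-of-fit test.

1

A goodness-of-fit test with 2 phenotype classes has df = 2 − 1 = 1.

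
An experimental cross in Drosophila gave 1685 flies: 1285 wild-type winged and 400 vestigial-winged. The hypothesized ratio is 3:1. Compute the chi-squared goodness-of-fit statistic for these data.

Total ratio parts = 4. Expected numbers out of 1685:
  wild-type winged: 1685 × 3/4 = 1263.75
  vestigial-winged: 1685 × 1/4 = 421.25
χ² = Σ (O − E)² / E
  wild-type winged: (1285 − 1263.75)² / 1263.75 = 0.3573
  vestigial-winged: (400 − 421.25)² / 421.25 = 1.0720
χ² = 0.3573 + 1.0720 = 1.4293 ≈ 1.429

1.429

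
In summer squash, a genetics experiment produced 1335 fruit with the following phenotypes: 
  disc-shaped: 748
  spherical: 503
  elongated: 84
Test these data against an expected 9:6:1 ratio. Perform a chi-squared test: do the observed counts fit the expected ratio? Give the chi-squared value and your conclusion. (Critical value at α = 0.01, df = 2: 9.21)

0.027; consistent

The 9:6:1 ratio has 16 parts, so with N = 1335 the expected counts are:
  disc-shaped: 1335 × 9/16 = 750.9375
  spherical: 1335 × 6/16 = 500.625
  elongated: 1335 × 1/16 = 83.4375
χ² = Σ (O − E)² / E
  disc-shaped: (748 − 750.9375)² / 750.9375 = 0.0115
  spherical: (503 − 500.625)² / 500.625 = 0.0113
  elongated: (84 − 83.4375)² / 83.4375 = 0.0038
χ² = 0.0115 + 0.0113 + 0.0038 = 0.0266 ≈ 0.027
Degrees of freedom = 3 − 1 = 2; critical value at α = 0.01 is 9.21.
Since 0.027 < 9.21, we fail to reject the null hypothesis — the data are consistent with the 9:6:1 ratio.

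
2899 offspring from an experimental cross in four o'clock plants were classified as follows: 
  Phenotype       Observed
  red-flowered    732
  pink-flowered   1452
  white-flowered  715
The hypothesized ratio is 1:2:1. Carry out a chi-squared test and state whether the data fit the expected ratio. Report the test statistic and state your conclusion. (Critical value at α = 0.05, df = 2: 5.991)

0.208; consistent

The 1:2:1 ratio has 4 parts, so with N = 2899 the expected counts are:
  red-flowered: 2899 × 1/4 = 724.75
  pink-flowered: 2899 × 2/4 = 1449.5
  white-flowered: 2899 × 1/4 = 724.75
χ² = Σ (O − E)² / E
  red-flowered: (732 − 724.75)² / 724.75 = 0.0725
  pink-flowered: (1452 − 1449.5)² / 1449.5 = 0.0043
  white-flowered: (715 − 724.75)² / 724.75 = 0.1312
χ² = 0.0725 + 0.0043 + 0.1312 = 0.208
Degrees of freedom = 3 − 1 = 2; critical value at α = 0.05 is 5.991.
Since 0.208 < 5.991, we fail to reject the null hypothesis — the data are consistent with the 1:2:1 ratio.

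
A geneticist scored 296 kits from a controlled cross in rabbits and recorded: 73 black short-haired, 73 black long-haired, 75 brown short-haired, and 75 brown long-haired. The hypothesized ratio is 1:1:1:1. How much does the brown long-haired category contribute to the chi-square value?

0.014

Expected counts for N = 296 under a 1:1:1:1 ratio (total parts = 4):
  black short-haired: 296 × 1/4 = 74
  black long-haired: 296 × 1/4 = 74
  brown short-haired: 296 × 1/4 = 74
  brown long-haired: 296 × 1/4 = 74
Contribution of brown long-haired: (75 − 74)² / 74 = 0.0135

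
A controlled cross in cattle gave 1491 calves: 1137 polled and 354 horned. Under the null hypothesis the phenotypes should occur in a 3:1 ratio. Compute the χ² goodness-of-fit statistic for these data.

Expected counts for N = 1491 under a 3:1 ratio (total parts = 4):
  polled: 1491 × 3/4 = 1118.25
  horned: 1491 × 1/4 = 372.75
χ² = Σ (O − E)² / E
  polled: (1137 − 1118.25)² / 1118.25 = 0.3144
  horned: (354 − 372.75)² / 372.75 = 0.9432
χ² = 0.3144 + 0.9432 = 1.2576 ≈ 1.258

1.258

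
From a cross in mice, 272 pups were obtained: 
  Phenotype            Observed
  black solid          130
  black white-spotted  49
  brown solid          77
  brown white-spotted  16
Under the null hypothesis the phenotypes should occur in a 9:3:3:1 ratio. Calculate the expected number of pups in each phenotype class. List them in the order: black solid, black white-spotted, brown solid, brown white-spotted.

Under the 9:3:3:1 hypothesis (Σ ratio = 16, N = 272):
  black solid: 272 × 9/16 = 153
  black white-spotted: 272 × 3/16 = 51
  brown solid: 272 × 3/16 = 51
  brown white-spotted: 272 × 1/16 = 17

153, 51, 51, 17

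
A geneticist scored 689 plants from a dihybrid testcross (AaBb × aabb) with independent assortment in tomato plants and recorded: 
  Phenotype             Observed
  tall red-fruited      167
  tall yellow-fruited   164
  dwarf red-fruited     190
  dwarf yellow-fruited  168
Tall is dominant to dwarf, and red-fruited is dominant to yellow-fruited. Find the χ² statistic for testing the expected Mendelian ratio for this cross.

2.489

A dihybrid testcross with independent assortment gives a 1:1:1:1 ratio.
The 1:1:1:1 ratio has 4 parts, so with N = 689 the expected counts are:
  tall red-fruited: 689 × 1/4 = 172.25
  tall yellow-fruited: 689 × 1/4 = 172.25
  dwarf red-fruited: 689 × 1/4 = 172.25
  dwarf yellow-fruited: 689 × 1/4 = 172.25
χ² = Σ (O − E)² / E
  tall red-fruited: (167 − 172.25)² / 172.25 = 0.1600
  tall yellow-fruited: (164 − 172.25)² / 172.25 = 0.3951
  dwarf red-fruited: (190 − 172.25)² / 172.25 = 1.8291
  dwarf yellow-fruited: (168 − 172.25)² / 172.25 = 0.1049
χ² = 0.1600 + 0.3951 + 1.8291 + 0.1049 = 2.4891 ≈ 2.489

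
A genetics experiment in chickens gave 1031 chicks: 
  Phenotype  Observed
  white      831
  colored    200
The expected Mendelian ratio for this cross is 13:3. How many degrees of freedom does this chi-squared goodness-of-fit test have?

1

A goodness-of-fit test with 2 phenotype classes has df = 2 − 1 = 1.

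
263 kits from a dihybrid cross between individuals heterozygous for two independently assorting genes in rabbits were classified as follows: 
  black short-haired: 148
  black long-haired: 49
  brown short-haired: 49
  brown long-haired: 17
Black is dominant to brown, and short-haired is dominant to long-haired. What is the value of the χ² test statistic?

A dihybrid F₂ with independent assortment and complete dominance at both loci gives a 9:3:3:1 phenotypic ratio.
Total ratio parts = 16. Expected numbers out of 263:
  black short-haired: 263 × 9/16 = 147.9375
  black long-haired: 263 × 3/16 = 49.3125
  brown short-haired: 263 × 3/16 = 49.3125
  brown long-haired: 263 × 1/16 = 16.4375
χ² = Σ (O − E)² / E
  black short-haired: (148 − 147.9375)² / 147.9375 = 0.0000
  black long-haired: (49 − 49.3125)² / 49.3125 = 0.0020
  brown short-haired: (49 − 49.3125)² / 49.3125 = 0.0020
  brown long-haired: (17 − 16.4375)² / 16.4375 = 0.0192
χ² = 0.0000 + 0.0020 + 0.0020 + 0.0192 = 0.0232 ≈ 0.023

0.023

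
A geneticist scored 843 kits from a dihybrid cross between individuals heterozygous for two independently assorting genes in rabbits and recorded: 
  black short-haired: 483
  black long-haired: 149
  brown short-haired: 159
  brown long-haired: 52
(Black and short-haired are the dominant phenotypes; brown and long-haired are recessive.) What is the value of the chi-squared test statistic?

A dihybrid F₂ with independent assortment and complete dominance at both loci gives a 9:3:3:1 phenotypic ratio.
Total ratio parts = 16. Expected numbers out of 843:
  black short-haired: 843 × 9/16 = 474.1875
  black long-haired: 843 × 3/16 = 158.0625
  brown short-haired: 843 × 3/16 = 158.0625
  brown long-haired: 843 × 1/16 = 52.6875
χ² = Σ (O − E)² / E
  black short-haired: (483 − 474.1875)² / 474.1875 = 0.1638
  black long-haired: (149 − 158.0625)² / 158.0625 = 0.5196
  brown short-haired: (159 − 158.0625)² / 158.0625 = 0.0056
  brown long-haired: (52 − 52.6875)² / 52.6875 = 0.0090
χ² = 0.1638 + 0.5196 + 0.0056 + 0.0090 = 0.698

0.698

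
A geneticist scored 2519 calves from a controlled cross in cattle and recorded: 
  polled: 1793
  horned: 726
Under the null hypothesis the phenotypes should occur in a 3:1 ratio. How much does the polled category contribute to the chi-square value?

The 3:1 ratio has 4 parts, so with N = 2519 the expected counts are:
  polled: 2519 × 3/4 = 1889.25
  horned: 2519 × 1/4 = 629.75
Contribution of polled: (1793 − 1889.25)² / 1889.25 = 4.9036

4.904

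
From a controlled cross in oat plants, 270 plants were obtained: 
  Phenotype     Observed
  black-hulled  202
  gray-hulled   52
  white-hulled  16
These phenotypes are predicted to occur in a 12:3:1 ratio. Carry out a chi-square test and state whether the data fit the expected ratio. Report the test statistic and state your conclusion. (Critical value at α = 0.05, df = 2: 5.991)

Under the 12:3:1 hypothesis (Σ ratio = 16, N = 270):
  black-hulled: 270 × 12/16 = 202.5
  gray-hulled: 270 × 3/16 = 50.625
  white-hulled: 270 × 1/16 = 16.875
χ² = Σ (O − E)² / E
  black-hulled: (202 − 202.5)² / 202.5 = 0.0012
  gray-hulled: (52 − 50.625)² / 50.625 = 0.0373
  white-hulled: (16 − 16.875)² / 16.875 = 0.0454
χ² = 0.0012 + 0.0373 + 0.0454 = 0.0839 ≈ 0.084
Degrees of freedom = 3 − 1 = 2; critical value at α = 0.05 is 5.991.
Since 0.084 < 5.991, we fail to reject the null hypothesis — the data are consistent with the 12:3:1 ratio.

0.084; consistent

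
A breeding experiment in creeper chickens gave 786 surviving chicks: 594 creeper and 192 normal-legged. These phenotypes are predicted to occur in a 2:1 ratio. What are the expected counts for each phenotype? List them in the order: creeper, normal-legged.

Expected counts for N = 786 under a 2:1 ratio (total parts = 3):
  creeper: 786 × 2/3 = 524
  normal-legged: 786 × 1/3 = 262

524, 262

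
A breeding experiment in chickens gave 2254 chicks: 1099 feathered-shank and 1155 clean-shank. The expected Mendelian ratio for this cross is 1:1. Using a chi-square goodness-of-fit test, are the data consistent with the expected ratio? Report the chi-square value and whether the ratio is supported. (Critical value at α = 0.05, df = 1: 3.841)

Expected counts for N = 2254 under a 1:1 ratio (total parts = 2):
  feathered-shank: 2254 × 1/2 = 1127
  clean-shank: 2254 × 1/2 = 1127
χ² = Σ (O − E)² / E
  feathered-shank: (1099 − 1127)² / 1127 = 0.6957
  clean-shank: (1155 − 1127)² / 1127 = 0.6957
χ² = 0.6957 + 0.6957 = 1.3914 ≈ 1.391
Degrees of freedom = 2 − 1 = 1; critical value at α = 0.05 is 3.841.
Since 1.391 < 3.841, we fail to reject the null hypothesis — the data are consistent with the 1:1 ratio.

1.391; consistent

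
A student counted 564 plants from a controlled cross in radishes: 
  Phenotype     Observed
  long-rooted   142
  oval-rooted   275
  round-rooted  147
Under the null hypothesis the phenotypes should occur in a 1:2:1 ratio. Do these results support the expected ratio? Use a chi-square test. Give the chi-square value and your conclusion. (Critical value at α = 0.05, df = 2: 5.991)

0.436; consistent

Under the 1:2:1 hypothesis (Σ ratio = 4, N = 564):
  long-rooted: 564 × 1/4 = 141
  oval-rooted: 564 × 2/4 = 282
  round-rooted: 564 × 1/4 = 141
χ² = Σ (O − E)² / E
  long-rooted: (142 − 141)² / 141 = 0.0071
  oval-rooted: (275 − 282)² / 282 = 0.1738
  round-rooted: (147 − 141)² / 141 = 0.2553
χ² = 0.0071 + 0.1738 + 0.2553 = 0.4362 ≈ 0.436
Degrees of freedom = 3 − 1 = 2; critical value at α = 0.05 is 5.991.
Since 0.436 < 5.991, we fail to reject the null hypothesis — the data are consistent with the 1:2:1 ratio.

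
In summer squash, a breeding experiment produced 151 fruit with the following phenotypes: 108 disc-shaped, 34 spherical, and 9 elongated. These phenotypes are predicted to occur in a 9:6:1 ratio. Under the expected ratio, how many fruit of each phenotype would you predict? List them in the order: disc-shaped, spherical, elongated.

Expected counts for N = 151 under a 9:6:1 ratio (total parts = 16):
  disc-shaped: 151 × 9/16 = 84.9375
  spherical: 151 × 6/16 = 56.625
  elongated: 151 × 1/16 = 9.4375

84.9375, 56.625, 9.4375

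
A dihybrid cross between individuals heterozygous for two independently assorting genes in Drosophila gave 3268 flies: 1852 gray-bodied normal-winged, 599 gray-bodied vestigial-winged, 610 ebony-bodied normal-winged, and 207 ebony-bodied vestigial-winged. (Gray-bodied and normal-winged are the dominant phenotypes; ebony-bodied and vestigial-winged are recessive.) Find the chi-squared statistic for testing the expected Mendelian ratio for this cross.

0.461

A dihybrid F₂ with independent assortment and complete dominance at both loci gives a 9:3:3:1 phenotypic ratio.
The 9:3:3:1 ratio has 16 parts, so with N = 3268 the expected counts are:
  gray-bodied normal-winged: 3268 × 9/16 = 1838.25
  gray-bodied vestigial-winged: 3268 × 3/16 = 612.75
  ebony-bodied normal-winged: 3268 × 3/16 = 612.75
  ebony-bodied vestigial-winged: 3268 × 1/16 = 204.25
χ² = Σ (O − E)² / E
  gray-bodied normal-winged: (1852 − 1838.25)² / 1838.25 = 0.1028
  gray-bodied vestigial-winged: (599 − 612.75)² / 612.75 = 0.3085
  ebony-bodied normal-winged: (610 − 612.75)² / 612.75 = 0.0123
  ebony-bodied vestigial-winged: (207 − 204.25)² / 204.25 = 0.0370
χ² = 0.1028 + 0.3085 + 0.0123 + 0.0370 = 0.4606 ≈ 0.461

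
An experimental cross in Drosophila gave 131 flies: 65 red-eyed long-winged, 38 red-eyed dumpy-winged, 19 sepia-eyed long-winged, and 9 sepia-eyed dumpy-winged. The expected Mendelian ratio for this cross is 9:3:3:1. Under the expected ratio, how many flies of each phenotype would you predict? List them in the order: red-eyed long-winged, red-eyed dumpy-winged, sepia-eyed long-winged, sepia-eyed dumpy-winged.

The 9:3:3:1 ratio has 16 parts, so with N = 131 the expected counts are:
  red-eyed long-winged: 131 × 9/16 = 73.6875
  red-eyed dumpy-winged: 131 × 3/16 = 24.5625
  sepia-eyed long-winged: 131 × 3/16 = 24.5625
  sepia-eyed dumpy-winged: 131 × 1/16 = 8.1875

73.6875, 24.5625, 24.5625, 8.1875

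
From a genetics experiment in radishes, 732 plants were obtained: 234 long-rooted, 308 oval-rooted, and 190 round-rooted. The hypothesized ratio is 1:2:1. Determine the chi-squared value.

The 1:2:1 ratio has 4 parts, so with N = 732 the expected counts are:
  long-rooted: 732 × 1/4 = 183
  oval-rooted: 732 × 2/4 = 366
  round-rooted: 732 × 1/4 = 183
χ² = Σ (O − E)² / E
  long-rooted: (234 − 183)² / 183 = 14.2131
  oval-rooted: (308 − 366)² / 366 = 9.1913
  round-rooted: (190 − 183)² / 183 = 0.2678
χ² = 14.2131 + 9.1913 + 0.2678 = 23.6722 ≈ 23.672

23.672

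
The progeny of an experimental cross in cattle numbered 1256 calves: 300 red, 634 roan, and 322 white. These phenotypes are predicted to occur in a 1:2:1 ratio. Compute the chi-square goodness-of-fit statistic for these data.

Under the 1:2:1 hypothesis (Σ ratio = 4, N = 1256):
  red: 1256 × 1/4 = 314
  roan: 1256 × 2/4 = 628
  white: 1256 × 1/4 = 314
χ² = Σ (O − E)² / E
  red: (300 − 314)² / 314 = 0.6242
  roan: (634 − 628)² / 628 = 0.0573
  white: (322 − 314)² / 314 = 0.2038
χ² = 0.6242 + 0.0573 + 0.2038 = 0.8853 ≈ 0.885

0.885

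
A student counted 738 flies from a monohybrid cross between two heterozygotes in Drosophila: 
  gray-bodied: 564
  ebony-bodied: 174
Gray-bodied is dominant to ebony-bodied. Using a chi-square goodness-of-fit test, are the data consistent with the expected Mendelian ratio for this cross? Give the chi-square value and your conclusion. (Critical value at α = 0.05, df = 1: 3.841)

For a monohybrid cross between heterozygotes with complete dominance, the expected phenotypic ratio is 3:1.
Expected counts for N = 738 under a 3:1 ratio (total parts = 4):
  gray-bodied: 738 × 3/4 = 553.5
  ebony-bodied: 738 × 1/4 = 184.5
χ² = Σ (O − E)² / E
  gray-bodied: (564 − 553.5)² / 553.5 = 0.1992
  ebony-bodied: (174 − 184.5)² / 184.5 = 0.5976
χ² = 0.1992 + 0.5976 = 0.7968 ≈ 0.797
Degrees of freedom = 2 − 1 = 1; critical value at α = 0.05 is 3.841.
Since 0.797 < 3.841, we fail to reject the null hypothesis — the data are consistent with the 3:1 ratio.

0.797; consistent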